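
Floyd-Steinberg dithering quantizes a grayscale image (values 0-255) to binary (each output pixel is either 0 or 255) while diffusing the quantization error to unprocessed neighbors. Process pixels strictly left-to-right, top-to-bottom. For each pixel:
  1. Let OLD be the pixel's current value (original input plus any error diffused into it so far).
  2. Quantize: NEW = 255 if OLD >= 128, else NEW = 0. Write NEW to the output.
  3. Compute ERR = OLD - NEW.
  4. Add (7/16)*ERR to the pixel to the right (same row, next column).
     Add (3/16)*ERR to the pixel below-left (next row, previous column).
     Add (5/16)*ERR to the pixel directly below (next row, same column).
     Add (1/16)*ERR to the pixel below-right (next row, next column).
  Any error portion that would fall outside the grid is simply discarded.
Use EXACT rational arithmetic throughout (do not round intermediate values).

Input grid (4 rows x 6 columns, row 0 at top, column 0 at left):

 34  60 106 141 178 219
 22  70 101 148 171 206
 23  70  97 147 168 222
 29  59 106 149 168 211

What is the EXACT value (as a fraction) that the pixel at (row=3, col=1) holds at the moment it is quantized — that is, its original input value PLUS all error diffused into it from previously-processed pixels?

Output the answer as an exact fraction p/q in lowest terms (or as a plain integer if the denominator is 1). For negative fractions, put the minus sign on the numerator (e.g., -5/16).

Answer: 3911467421/67108864

Derivation:
(0,0): OLD=34 → NEW=0, ERR=34
(0,1): OLD=599/8 → NEW=0, ERR=599/8
(0,2): OLD=17761/128 → NEW=255, ERR=-14879/128
(0,3): OLD=184615/2048 → NEW=0, ERR=184615/2048
(0,4): OLD=7125009/32768 → NEW=255, ERR=-1230831/32768
(0,5): OLD=106203255/524288 → NEW=255, ERR=-27490185/524288
(1,0): OLD=5973/128 → NEW=0, ERR=5973/128
(1,1): OLD=96403/1024 → NEW=0, ERR=96403/1024
(1,2): OLD=4176079/32768 → NEW=0, ERR=4176079/32768
(1,3): OLD=28523715/131072 → NEW=255, ERR=-4899645/131072
(1,4): OLD=1163586313/8388608 → NEW=255, ERR=-975508727/8388608
(1,5): OLD=18305983343/134217728 → NEW=255, ERR=-15919537297/134217728
(2,0): OLD=904961/16384 → NEW=0, ERR=904961/16384
(2,1): OLD=78851419/524288 → NEW=255, ERR=-54842021/524288
(2,2): OLD=754449745/8388608 → NEW=0, ERR=754449745/8388608
(2,3): OLD=10792908937/67108864 → NEW=255, ERR=-6319851383/67108864
(2,4): OLD=141482786971/2147483648 → NEW=0, ERR=141482786971/2147483648
(2,5): OLD=7094948208621/34359738368 → NEW=255, ERR=-1666785075219/34359738368
(3,0): OLD=223537329/8388608 → NEW=0, ERR=223537329/8388608
(3,1): OLD=3911467421/67108864 → NEW=0, ERR=3911467421/67108864
Target (3,1): original=59, with diffused error = 3911467421/67108864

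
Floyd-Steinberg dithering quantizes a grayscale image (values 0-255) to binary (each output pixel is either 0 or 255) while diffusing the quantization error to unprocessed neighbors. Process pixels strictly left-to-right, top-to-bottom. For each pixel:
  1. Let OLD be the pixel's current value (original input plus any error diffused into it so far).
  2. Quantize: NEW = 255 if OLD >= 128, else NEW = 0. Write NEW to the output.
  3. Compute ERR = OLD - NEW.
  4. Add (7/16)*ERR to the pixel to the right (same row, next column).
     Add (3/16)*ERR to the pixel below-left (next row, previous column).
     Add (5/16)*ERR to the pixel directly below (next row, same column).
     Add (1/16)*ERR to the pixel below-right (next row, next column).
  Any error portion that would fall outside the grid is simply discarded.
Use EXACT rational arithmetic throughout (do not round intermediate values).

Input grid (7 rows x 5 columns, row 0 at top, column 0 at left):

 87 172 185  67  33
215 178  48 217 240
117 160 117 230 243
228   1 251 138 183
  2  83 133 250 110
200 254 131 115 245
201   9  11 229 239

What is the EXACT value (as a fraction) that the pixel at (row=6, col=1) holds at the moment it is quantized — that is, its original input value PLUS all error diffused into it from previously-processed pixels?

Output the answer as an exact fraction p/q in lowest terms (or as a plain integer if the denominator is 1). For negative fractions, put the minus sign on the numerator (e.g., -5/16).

Answer: -35457565114483547/4503599627370496

Derivation:
(0,0): OLD=87 → NEW=0, ERR=87
(0,1): OLD=3361/16 → NEW=255, ERR=-719/16
(0,2): OLD=42327/256 → NEW=255, ERR=-22953/256
(0,3): OLD=113761/4096 → NEW=0, ERR=113761/4096
(0,4): OLD=2959015/65536 → NEW=0, ERR=2959015/65536
(1,0): OLD=59843/256 → NEW=255, ERR=-5437/256
(1,1): OLD=293461/2048 → NEW=255, ERR=-228779/2048
(1,2): OLD=-1736199/65536 → NEW=0, ERR=-1736199/65536
(1,3): OLD=56872389/262144 → NEW=255, ERR=-9974331/262144
(1,4): OLD=1003273647/4194304 → NEW=255, ERR=-66273873/4194304
(2,0): OLD=2930039/32768 → NEW=0, ERR=2930039/32768
(2,1): OLD=165587597/1048576 → NEW=255, ERR=-101799283/1048576
(2,2): OLD=874616551/16777216 → NEW=0, ERR=874616551/16777216
(2,3): OLD=63430931397/268435456 → NEW=255, ERR=-5020109883/268435456
(2,4): OLD=977114929443/4294967296 → NEW=255, ERR=-118101731037/4294967296
(3,0): OLD=3988613639/16777216 → NEW=255, ERR=-289576441/16777216
(3,1): OLD=-2889256325/134217728 → NEW=0, ERR=-2889256325/134217728
(3,2): OLD=1066435580729/4294967296 → NEW=255, ERR=-28781079751/4294967296
(3,3): OLD=1093726010577/8589934592 → NEW=0, ERR=1093726010577/8589934592
(3,4): OLD=31465749732789/137438953472 → NEW=255, ERR=-3581183402571/137438953472
(4,0): OLD=-15955859319/2147483648 → NEW=0, ERR=-15955859319/2147483648
(4,1): OLD=4857578718473/68719476736 → NEW=0, ERR=4857578718473/68719476736
(4,2): OLD=202705736158887/1099511627776 → NEW=255, ERR=-77669728923993/1099511627776
(4,3): OLD=4461026697327369/17592186044416 → NEW=255, ERR=-24980743998711/17592186044416
(4,4): OLD=30735375722197439/281474976710656 → NEW=0, ERR=30735375722197439/281474976710656
(5,0): OLD=231922124219579/1099511627776 → NEW=255, ERR=-48453340863301/1099511627776
(5,1): OLD=2138334789986545/8796093022208 → NEW=255, ERR=-104668930676495/8796093022208
(5,2): OLD=30362876525638521/281474976710656 → NEW=0, ERR=30362876525638521/281474976710656
(5,3): OLD=200194577467307479/1125899906842624 → NEW=255, ERR=-86909898777561641/1125899906842624
(5,4): OLD=4418267090208185869/18014398509481984 → NEW=255, ERR=-175404529709720051/18014398509481984
(6,0): OLD=26036094732859403/140737488355328 → NEW=255, ERR=-9851964797749237/140737488355328
(6,1): OLD=-35457565114483547/4503599627370496 → NEW=0, ERR=-35457565114483547/4503599627370496
Target (6,1): original=9, with diffused error = -35457565114483547/4503599627370496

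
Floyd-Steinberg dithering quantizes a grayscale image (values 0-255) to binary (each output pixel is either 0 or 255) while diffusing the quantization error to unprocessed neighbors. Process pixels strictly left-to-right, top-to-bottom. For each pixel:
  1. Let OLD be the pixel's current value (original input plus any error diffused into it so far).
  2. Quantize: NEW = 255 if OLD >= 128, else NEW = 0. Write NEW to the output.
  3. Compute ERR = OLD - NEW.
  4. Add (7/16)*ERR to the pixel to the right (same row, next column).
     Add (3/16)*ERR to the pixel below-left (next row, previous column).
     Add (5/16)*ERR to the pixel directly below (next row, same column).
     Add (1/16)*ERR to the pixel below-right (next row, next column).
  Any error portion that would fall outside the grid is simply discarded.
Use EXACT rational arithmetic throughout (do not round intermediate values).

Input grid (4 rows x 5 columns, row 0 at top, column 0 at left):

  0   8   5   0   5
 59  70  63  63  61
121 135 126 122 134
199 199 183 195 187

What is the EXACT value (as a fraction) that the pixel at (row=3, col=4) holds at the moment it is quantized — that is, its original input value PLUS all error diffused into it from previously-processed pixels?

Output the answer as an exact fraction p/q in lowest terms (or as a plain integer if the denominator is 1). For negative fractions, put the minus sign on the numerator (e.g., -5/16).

Answer: 354163961359/2147483648

Derivation:
(0,0): OLD=0 → NEW=0, ERR=0
(0,1): OLD=8 → NEW=0, ERR=8
(0,2): OLD=17/2 → NEW=0, ERR=17/2
(0,3): OLD=119/32 → NEW=0, ERR=119/32
(0,4): OLD=3393/512 → NEW=0, ERR=3393/512
(1,0): OLD=121/2 → NEW=0, ERR=121/2
(1,1): OLD=1609/16 → NEW=0, ERR=1609/16
(1,2): OLD=56755/512 → NEW=0, ERR=56755/512
(1,3): OLD=117179/1024 → NEW=0, ERR=117179/1024
(1,4): OLD=1857415/16384 → NEW=0, ERR=1857415/16384
(2,0): OLD=40643/256 → NEW=255, ERR=-24637/256
(2,1): OLD=1219683/8192 → NEW=255, ERR=-869277/8192
(2,2): OLD=18606637/131072 → NEW=255, ERR=-14816723/131072
(2,3): OLD=286237283/2097152 → NEW=255, ERR=-248536477/2097152
(2,4): OLD=4185266741/33554432 → NEW=0, ERR=4185266741/33554432
(3,0): OLD=19533577/131072 → NEW=255, ERR=-13889783/131072
(3,1): OLD=96749147/1048576 → NEW=0, ERR=96749147/1048576
(3,2): OLD=5341466931/33554432 → NEW=255, ERR=-3214913229/33554432
(3,3): OLD=17766309053/134217728 → NEW=255, ERR=-16459211587/134217728
(3,4): OLD=354163961359/2147483648 → NEW=255, ERR=-193444368881/2147483648
Target (3,4): original=187, with diffused error = 354163961359/2147483648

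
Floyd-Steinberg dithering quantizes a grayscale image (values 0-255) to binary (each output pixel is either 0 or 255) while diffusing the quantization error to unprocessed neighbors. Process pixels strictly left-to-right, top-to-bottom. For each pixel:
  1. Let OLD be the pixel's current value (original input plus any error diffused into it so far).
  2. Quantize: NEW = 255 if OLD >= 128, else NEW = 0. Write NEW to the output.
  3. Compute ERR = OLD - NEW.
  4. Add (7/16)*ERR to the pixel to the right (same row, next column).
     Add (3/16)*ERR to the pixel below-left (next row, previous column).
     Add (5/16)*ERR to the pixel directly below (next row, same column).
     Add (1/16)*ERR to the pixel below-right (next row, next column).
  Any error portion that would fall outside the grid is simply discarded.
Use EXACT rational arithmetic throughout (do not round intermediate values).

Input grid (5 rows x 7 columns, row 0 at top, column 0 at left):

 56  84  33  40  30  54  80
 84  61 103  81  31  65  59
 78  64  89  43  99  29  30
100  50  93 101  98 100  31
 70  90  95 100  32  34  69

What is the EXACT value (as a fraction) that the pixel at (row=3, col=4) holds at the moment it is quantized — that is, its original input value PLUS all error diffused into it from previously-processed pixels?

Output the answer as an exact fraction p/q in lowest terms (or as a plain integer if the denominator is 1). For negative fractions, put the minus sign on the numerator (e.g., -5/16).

Answer: 5072913722367/68719476736

Derivation:
(0,0): OLD=56 → NEW=0, ERR=56
(0,1): OLD=217/2 → NEW=0, ERR=217/2
(0,2): OLD=2575/32 → NEW=0, ERR=2575/32
(0,3): OLD=38505/512 → NEW=0, ERR=38505/512
(0,4): OLD=515295/8192 → NEW=0, ERR=515295/8192
(0,5): OLD=10684953/131072 → NEW=0, ERR=10684953/131072
(0,6): OLD=242566831/2097152 → NEW=0, ERR=242566831/2097152
(1,0): OLD=3899/32 → NEW=0, ERR=3899/32
(1,1): OLD=42701/256 → NEW=255, ERR=-22579/256
(1,2): OLD=904737/8192 → NEW=0, ERR=904737/8192
(1,3): OLD=5558869/32768 → NEW=255, ERR=-2796971/32768
(1,4): OLD=69832263/2097152 → NEW=0, ERR=69832263/2097152
(1,5): OLD=2192138087/16777216 → NEW=255, ERR=-2086051993/16777216
(1,6): OLD=12305675177/268435456 → NEW=0, ERR=12305675177/268435456
(2,0): OLD=407711/4096 → NEW=0, ERR=407711/4096
(2,1): OLD=14196277/131072 → NEW=0, ERR=14196277/131072
(2,2): OLD=313275327/2097152 → NEW=255, ERR=-221498433/2097152
(2,3): OLD=-280784857/16777216 → NEW=0, ERR=-280784857/16777216
(2,4): OLD=9856350767/134217728 → NEW=0, ERR=9856350767/134217728
(2,5): OLD=141514358077/4294967296 → NEW=0, ERR=141514358077/4294967296
(2,6): OLD=3502609512571/68719476736 → NEW=0, ERR=3502609512571/68719476736
(3,0): OLD=317537791/2097152 → NEW=255, ERR=-217235969/2097152
(3,1): OLD=418512355/16777216 → NEW=0, ERR=418512355/16777216
(3,2): OLD=10004457729/134217728 → NEW=0, ERR=10004457729/134217728
(3,3): OLD=72772202715/536870912 → NEW=255, ERR=-64129879845/536870912
(3,4): OLD=5072913722367/68719476736 → NEW=0, ERR=5072913722367/68719476736
Target (3,4): original=98, with diffused error = 5072913722367/68719476736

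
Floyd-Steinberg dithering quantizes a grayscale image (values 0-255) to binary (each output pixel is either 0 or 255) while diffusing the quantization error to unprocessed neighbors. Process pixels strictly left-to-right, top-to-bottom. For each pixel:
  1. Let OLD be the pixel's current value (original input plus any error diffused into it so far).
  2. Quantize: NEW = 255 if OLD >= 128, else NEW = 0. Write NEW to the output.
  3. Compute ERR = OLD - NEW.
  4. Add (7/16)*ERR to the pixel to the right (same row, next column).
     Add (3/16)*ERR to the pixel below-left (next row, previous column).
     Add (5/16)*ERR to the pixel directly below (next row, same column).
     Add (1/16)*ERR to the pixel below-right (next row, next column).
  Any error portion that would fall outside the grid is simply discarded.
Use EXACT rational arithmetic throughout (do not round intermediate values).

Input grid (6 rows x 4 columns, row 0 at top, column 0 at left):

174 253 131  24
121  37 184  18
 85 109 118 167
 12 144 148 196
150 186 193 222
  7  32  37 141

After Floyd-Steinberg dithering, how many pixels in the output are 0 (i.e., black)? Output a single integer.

Answer: 13

Derivation:
(0,0): OLD=174 → NEW=255, ERR=-81
(0,1): OLD=3481/16 → NEW=255, ERR=-599/16
(0,2): OLD=29343/256 → NEW=0, ERR=29343/256
(0,3): OLD=303705/4096 → NEW=0, ERR=303705/4096
(1,0): OLD=22699/256 → NEW=0, ERR=22699/256
(1,1): OLD=164909/2048 → NEW=0, ERR=164909/2048
(1,2): OLD=17472561/65536 → NEW=255, ERR=760881/65536
(1,3): OLD=56008743/1048576 → NEW=0, ERR=56008743/1048576
(2,0): OLD=4187967/32768 → NEW=0, ERR=4187967/32768
(2,1): OLD=207405349/1048576 → NEW=255, ERR=-59981531/1048576
(2,2): OLD=234146361/2097152 → NEW=0, ERR=234146361/2097152
(2,3): OLD=7827050293/33554432 → NEW=255, ERR=-729329867/33554432
(3,0): OLD=691456719/16777216 → NEW=0, ERR=691456719/16777216
(3,1): OLD=46460131985/268435456 → NEW=255, ERR=-21990909295/268435456
(3,2): OLD=598713277039/4294967296 → NEW=255, ERR=-496503383441/4294967296
(3,3): OLD=10006254388617/68719476736 → NEW=255, ERR=-7517212179063/68719476736
(4,0): OLD=633588904035/4294967296 → NEW=255, ERR=-461627756445/4294967296
(4,1): OLD=3239329201961/34359738368 → NEW=0, ERR=3239329201961/34359738368
(4,2): OLD=189654772996233/1099511627776 → NEW=255, ERR=-90720692086647/1099511627776
(4,3): OLD=2541938616767887/17592186044416 → NEW=255, ERR=-1944068824558193/17592186044416
(5,0): OLD=-4898831954701/549755813888 → NEW=0, ERR=-4898831954701/549755813888
(5,1): OLD=622320196459397/17592186044416 → NEW=0, ERR=622320196459397/17592186044416
(5,2): OLD=104359069509617/8796093022208 → NEW=0, ERR=104359069509617/8796093022208
(5,3): OLD=29977123493159817/281474976710656 → NEW=0, ERR=29977123493159817/281474976710656
Output grid:
  Row 0: ##..  (2 black, running=2)
  Row 1: ..#.  (3 black, running=5)
  Row 2: .#.#  (2 black, running=7)
  Row 3: .###  (1 black, running=8)
  Row 4: #.##  (1 black, running=9)
  Row 5: ....  (4 black, running=13)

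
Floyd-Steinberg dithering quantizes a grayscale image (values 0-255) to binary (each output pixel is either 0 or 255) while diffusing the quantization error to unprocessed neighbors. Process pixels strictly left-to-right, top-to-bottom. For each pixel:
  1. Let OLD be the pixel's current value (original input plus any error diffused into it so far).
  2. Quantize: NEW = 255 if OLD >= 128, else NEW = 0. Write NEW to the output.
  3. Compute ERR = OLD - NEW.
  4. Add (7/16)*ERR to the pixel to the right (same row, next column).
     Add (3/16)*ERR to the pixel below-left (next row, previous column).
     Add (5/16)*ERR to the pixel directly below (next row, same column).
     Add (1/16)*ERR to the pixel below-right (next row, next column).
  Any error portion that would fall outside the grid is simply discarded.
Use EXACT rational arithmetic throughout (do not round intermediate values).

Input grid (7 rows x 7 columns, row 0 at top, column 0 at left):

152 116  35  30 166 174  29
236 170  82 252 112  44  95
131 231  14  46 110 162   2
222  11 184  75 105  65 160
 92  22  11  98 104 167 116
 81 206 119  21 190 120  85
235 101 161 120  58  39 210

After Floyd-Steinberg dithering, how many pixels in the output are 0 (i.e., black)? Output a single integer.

(0,0): OLD=152 → NEW=255, ERR=-103
(0,1): OLD=1135/16 → NEW=0, ERR=1135/16
(0,2): OLD=16905/256 → NEW=0, ERR=16905/256
(0,3): OLD=241215/4096 → NEW=0, ERR=241215/4096
(0,4): OLD=12567481/65536 → NEW=255, ERR=-4144199/65536
(0,5): OLD=153442831/1048576 → NEW=255, ERR=-113944049/1048576
(0,6): OLD=-311069079/16777216 → NEW=0, ERR=-311069079/16777216
(1,0): OLD=55581/256 → NEW=255, ERR=-9699/256
(1,1): OLD=371787/2048 → NEW=255, ERR=-150453/2048
(1,2): OLD=5634215/65536 → NEW=0, ERR=5634215/65536
(1,3): OLD=78718235/262144 → NEW=255, ERR=11871515/262144
(1,4): OLD=1599833585/16777216 → NEW=0, ERR=1599833585/16777216
(1,5): OLD=5950174529/134217728 → NEW=0, ERR=5950174529/134217728
(1,6): OLD=218634566831/2147483648 → NEW=0, ERR=218634566831/2147483648
(2,0): OLD=3453289/32768 → NEW=0, ERR=3453289/32768
(2,1): OLD=280914323/1048576 → NEW=255, ERR=13527443/1048576
(2,2): OLD=845736569/16777216 → NEW=0, ERR=845736569/16777216
(2,3): OLD=14154465777/134217728 → NEW=0, ERR=14154465777/134217728
(2,4): OLD=211613272193/1073741824 → NEW=255, ERR=-62190892927/1073741824
(2,5): OLD=6032301476331/34359738368 → NEW=255, ERR=-2729431807509/34359738368
(2,6): OLD=1007499001117/549755813888 → NEW=0, ERR=1007499001117/549755813888
(3,0): OLD=4317650521/16777216 → NEW=255, ERR=39460441/16777216
(3,1): OLD=4308251109/134217728 → NEW=0, ERR=4308251109/134217728
(3,2): OLD=251659560895/1073741824 → NEW=255, ERR=-22144604225/1073741824
(3,3): OLD=391802762985/4294967296 → NEW=0, ERR=391802762985/4294967296
(3,4): OLD=65150020133465/549755813888 → NEW=0, ERR=65150020133465/549755813888
(3,5): OLD=390311201300891/4398046511104 → NEW=0, ERR=390311201300891/4398046511104
(3,6): OLD=13682110166216005/70368744177664 → NEW=255, ERR=-4261919599088315/70368744177664
(4,0): OLD=212071666583/2147483648 → NEW=0, ERR=212071666583/2147483648
(4,1): OLD=2457259309995/34359738368 → NEW=0, ERR=2457259309995/34359738368
(4,2): OLD=30211171042277/549755813888 → NEW=0, ERR=30211171042277/549755813888
(4,3): OLD=754180552409959/4398046511104 → NEW=255, ERR=-367321307921561/4398046511104
(4,4): OLD=4462620338782021/35184372088832 → NEW=0, ERR=4462620338782021/35184372088832
(4,5): OLD=277280309069556357/1125899906842624 → NEW=255, ERR=-9824167175312763/1125899906842624
(4,6): OLD=1779867156478683699/18014398509481984 → NEW=0, ERR=1779867156478683699/18014398509481984
(5,0): OLD=68867732181553/549755813888 → NEW=0, ERR=68867732181553/549755813888
(5,1): OLD=1317786946208699/4398046511104 → NEW=255, ERR=196285085877179/4398046511104
(5,2): OLD=5084444133944013/35184372088832 → NEW=255, ERR=-3887570748708147/35184372088832
(5,3): OLD=-7381261286460063/281474976710656 → NEW=0, ERR=-7381261286460063/281474976710656
(5,4): OLD=3806572898631960651/18014398509481984 → NEW=255, ERR=-787098721285945269/18014398509481984
(5,5): OLD=17958241899035608603/144115188075855872 → NEW=0, ERR=17958241899035608603/144115188075855872
(5,6): OLD=391641541937120560437/2305843009213693952 → NEW=255, ERR=-196348425412371397323/2305843009213693952
(6,0): OLD=19880219426644697/70368744177664 → NEW=255, ERR=1936189661340377/70368744177664
(6,1): OLD=128461670317651885/1125899906842624 → NEW=0, ERR=128461670317651885/1125899906842624
(6,2): OLD=3139212379003896167/18014398509481984 → NEW=255, ERR=-1454459240914009753/18014398509481984
(6,3): OLD=8846347226471856889/144115188075855872 → NEW=0, ERR=8846347226471856889/144115188075855872
(6,4): OLD=26784362023337338779/288230376151711744 → NEW=0, ERR=26784362023337338779/288230376151711744
(6,5): OLD=3685635750417369499511/36893488147419103232 → NEW=0, ERR=3685635750417369499511/36893488147419103232
(6,6): OLD=138651006321413177372625/590295810358705651712 → NEW=255, ERR=-11874425320056763813935/590295810358705651712
Output grid:
  Row 0: #...##.  (4 black, running=4)
  Row 1: ##.#...  (4 black, running=8)
  Row 2: .#..##.  (4 black, running=12)
  Row 3: #.#...#  (4 black, running=16)
  Row 4: ...#.#.  (5 black, running=21)
  Row 5: .##.#.#  (3 black, running=24)
  Row 6: #.#...#  (4 black, running=28)

Answer: 28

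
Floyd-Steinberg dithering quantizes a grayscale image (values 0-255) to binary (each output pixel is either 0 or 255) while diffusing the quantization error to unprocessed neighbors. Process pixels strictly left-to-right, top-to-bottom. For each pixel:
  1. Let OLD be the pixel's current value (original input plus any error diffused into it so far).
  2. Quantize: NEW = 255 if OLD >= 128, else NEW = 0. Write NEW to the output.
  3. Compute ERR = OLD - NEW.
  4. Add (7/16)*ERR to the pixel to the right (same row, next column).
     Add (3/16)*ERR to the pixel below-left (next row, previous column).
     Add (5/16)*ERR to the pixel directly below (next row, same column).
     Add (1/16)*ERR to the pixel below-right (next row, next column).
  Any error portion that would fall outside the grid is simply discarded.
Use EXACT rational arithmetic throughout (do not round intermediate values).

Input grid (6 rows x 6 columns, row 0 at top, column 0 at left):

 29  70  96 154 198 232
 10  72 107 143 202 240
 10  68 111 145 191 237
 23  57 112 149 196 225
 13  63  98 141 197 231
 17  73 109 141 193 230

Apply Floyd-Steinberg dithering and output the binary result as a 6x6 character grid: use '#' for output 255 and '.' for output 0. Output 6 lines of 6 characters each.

(0,0): OLD=29 → NEW=0, ERR=29
(0,1): OLD=1323/16 → NEW=0, ERR=1323/16
(0,2): OLD=33837/256 → NEW=255, ERR=-31443/256
(0,3): OLD=410683/4096 → NEW=0, ERR=410683/4096
(0,4): OLD=15850909/65536 → NEW=255, ERR=-860771/65536
(0,5): OLD=237244235/1048576 → NEW=255, ERR=-30142645/1048576
(1,0): OLD=8849/256 → NEW=0, ERR=8849/256
(1,1): OLD=187895/2048 → NEW=0, ERR=187895/2048
(1,2): OLD=8698179/65536 → NEW=255, ERR=-8013501/65536
(1,3): OLD=29018695/262144 → NEW=0, ERR=29018695/262144
(1,4): OLD=4147366325/16777216 → NEW=255, ERR=-130823755/16777216
(1,5): OLD=60876974179/268435456 → NEW=255, ERR=-7574067101/268435456
(2,0): OLD=1245325/32768 → NEW=0, ERR=1245325/32768
(2,1): OLD=97025759/1048576 → NEW=0, ERR=97025759/1048576
(2,2): OLD=2344797789/16777216 → NEW=255, ERR=-1933392291/16777216
(2,3): OLD=16115724981/134217728 → NEW=0, ERR=16115724981/134217728
(2,4): OLD=1042485945247/4294967296 → NEW=255, ERR=-52730715233/4294967296
(2,5): OLD=15277984730441/68719476736 → NEW=255, ERR=-2245481837239/68719476736
(3,0): OLD=876205245/16777216 → NEW=0, ERR=876205245/16777216
(3,1): OLD=12016873977/134217728 → NEW=0, ERR=12016873977/134217728
(3,2): OLD=154033533435/1073741824 → NEW=255, ERR=-119770631685/1073741824
(3,3): OLD=8810999771249/68719476736 → NEW=255, ERR=-8712466796431/68719476736
(3,4): OLD=75906679964497/549755813888 → NEW=255, ERR=-64281052576943/549755813888
(3,5): OLD=1432584756918815/8796093022208 → NEW=255, ERR=-810418963744225/8796093022208
(4,0): OLD=99016119155/2147483648 → NEW=0, ERR=99016119155/2147483648
(4,1): OLD=3212656750679/34359738368 → NEW=0, ERR=3212656750679/34359738368
(4,2): OLD=94417970979285/1099511627776 → NEW=0, ERR=94417970979285/1099511627776
(4,3): OLD=1936095243096073/17592186044416 → NEW=0, ERR=1936095243096073/17592186044416
(4,4): OLD=51625363419009177/281474976710656 → NEW=255, ERR=-20150755642208103/281474976710656
(4,5): OLD=736697291308657039/4503599627370496 → NEW=255, ERR=-411720613670819441/4503599627370496
(5,0): OLD=26905108620533/549755813888 → NEW=0, ERR=26905108620533/549755813888
(5,1): OLD=2508876347983685/17592186044416 → NEW=255, ERR=-1977131093342395/17592186044416
(5,2): OLD=15923729236021703/140737488355328 → NEW=0, ERR=15923729236021703/140737488355328
(5,3): OLD=976546109855302269/4503599627370496 → NEW=255, ERR=-171871795124174211/4503599627370496
(5,4): OLD=1294053896661795037/9007199254740992 → NEW=255, ERR=-1002781913297157923/9007199254740992
(5,5): OLD=21364989547107891393/144115188075855872 → NEW=255, ERR=-15384383412235355967/144115188075855872
Row 0: ..#.##
Row 1: ..#.##
Row 2: ..#.##
Row 3: ..####
Row 4: ....##
Row 5: .#.###

Answer: ..#.##
..#.##
..#.##
..####
....##
.#.###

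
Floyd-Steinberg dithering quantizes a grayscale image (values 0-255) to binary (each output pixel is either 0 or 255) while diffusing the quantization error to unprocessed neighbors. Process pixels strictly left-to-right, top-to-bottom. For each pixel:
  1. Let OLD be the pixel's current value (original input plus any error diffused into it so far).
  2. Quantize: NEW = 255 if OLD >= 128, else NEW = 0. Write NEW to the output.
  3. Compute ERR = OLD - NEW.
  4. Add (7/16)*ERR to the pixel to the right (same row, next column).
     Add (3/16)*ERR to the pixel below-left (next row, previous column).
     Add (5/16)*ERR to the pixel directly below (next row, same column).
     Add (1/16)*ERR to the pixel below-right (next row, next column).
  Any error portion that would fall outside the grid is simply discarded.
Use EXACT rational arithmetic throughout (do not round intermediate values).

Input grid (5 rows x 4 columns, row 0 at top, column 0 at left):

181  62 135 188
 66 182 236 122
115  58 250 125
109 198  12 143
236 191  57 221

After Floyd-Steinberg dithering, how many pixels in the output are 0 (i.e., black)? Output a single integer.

(0,0): OLD=181 → NEW=255, ERR=-74
(0,1): OLD=237/8 → NEW=0, ERR=237/8
(0,2): OLD=18939/128 → NEW=255, ERR=-13701/128
(0,3): OLD=289117/2048 → NEW=255, ERR=-233123/2048
(1,0): OLD=6199/128 → NEW=0, ERR=6199/128
(1,1): OLD=192257/1024 → NEW=255, ERR=-68863/1024
(1,2): OLD=5034389/32768 → NEW=255, ERR=-3321451/32768
(1,3): OLD=18555683/524288 → NEW=0, ERR=18555683/524288
(2,0): OLD=1925531/16384 → NEW=0, ERR=1925531/16384
(2,1): OLD=37970649/524288 → NEW=0, ERR=37970649/524288
(2,2): OLD=264704957/1048576 → NEW=255, ERR=-2681923/1048576
(2,3): OLD=2157648937/16777216 → NEW=255, ERR=-2120541143/16777216
(3,0): OLD=1336355179/8388608 → NEW=255, ERR=-802739861/8388608
(3,1): OLD=24915088757/134217728 → NEW=255, ERR=-9310431883/134217728
(3,2): OLD=-82292151413/2147483648 → NEW=0, ERR=-82292151413/2147483648
(3,3): OLD=2974758616909/34359738368 → NEW=0, ERR=2974758616909/34359738368
(4,0): OLD=414655656399/2147483648 → NEW=255, ERR=-132952673841/2147483648
(4,1): OLD=2217414451053/17179869184 → NEW=255, ERR=-2163452190867/17179869184
(4,2): OLD=1005183895117/549755813888 → NEW=0, ERR=1005183895117/549755813888
(4,3): OLD=2167886743764779/8796093022208 → NEW=255, ERR=-75116976898261/8796093022208
Output grid:
  Row 0: #.##  (1 black, running=1)
  Row 1: .##.  (2 black, running=3)
  Row 2: ..##  (2 black, running=5)
  Row 3: ##..  (2 black, running=7)
  Row 4: ##.#  (1 black, running=8)

Answer: 8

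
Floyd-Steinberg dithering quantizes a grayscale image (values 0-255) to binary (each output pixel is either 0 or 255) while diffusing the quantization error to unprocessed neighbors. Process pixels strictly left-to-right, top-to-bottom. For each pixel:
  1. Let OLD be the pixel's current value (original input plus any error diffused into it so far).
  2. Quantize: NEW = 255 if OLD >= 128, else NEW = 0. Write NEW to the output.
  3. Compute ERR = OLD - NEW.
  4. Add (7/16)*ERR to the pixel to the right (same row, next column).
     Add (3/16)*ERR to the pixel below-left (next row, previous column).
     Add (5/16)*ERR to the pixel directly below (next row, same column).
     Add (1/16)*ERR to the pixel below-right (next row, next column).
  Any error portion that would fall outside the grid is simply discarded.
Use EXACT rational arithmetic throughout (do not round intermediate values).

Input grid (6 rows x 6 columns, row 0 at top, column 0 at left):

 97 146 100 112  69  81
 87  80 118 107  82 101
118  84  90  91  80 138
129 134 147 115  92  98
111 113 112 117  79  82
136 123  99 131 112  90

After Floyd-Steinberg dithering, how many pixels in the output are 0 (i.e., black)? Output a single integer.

Answer: 22

Derivation:
(0,0): OLD=97 → NEW=0, ERR=97
(0,1): OLD=3015/16 → NEW=255, ERR=-1065/16
(0,2): OLD=18145/256 → NEW=0, ERR=18145/256
(0,3): OLD=585767/4096 → NEW=255, ERR=-458713/4096
(0,4): OLD=1310993/65536 → NEW=0, ERR=1310993/65536
(0,5): OLD=94111607/1048576 → NEW=0, ERR=94111607/1048576
(1,0): OLD=26837/256 → NEW=0, ERR=26837/256
(1,1): OLD=254803/2048 → NEW=0, ERR=254803/2048
(1,2): OLD=11103311/65536 → NEW=255, ERR=-5608369/65536
(1,3): OLD=11205027/262144 → NEW=0, ERR=11205027/262144
(1,4): OLD=1959256201/16777216 → NEW=0, ERR=1959256201/16777216
(1,5): OLD=48691317231/268435456 → NEW=255, ERR=-19759724049/268435456
(2,0): OLD=5704513/32768 → NEW=255, ERR=-2651327/32768
(2,1): OLD=81775451/1048576 → NEW=0, ERR=81775451/1048576
(2,2): OLD=1898627537/16777216 → NEW=0, ERR=1898627537/16777216
(2,3): OLD=22872827017/134217728 → NEW=255, ERR=-11352693623/134217728
(2,4): OLD=293594944539/4294967296 → NEW=0, ERR=293594944539/4294967296
(2,5): OLD=10459244064877/68719476736 → NEW=255, ERR=-7064222502803/68719476736
(3,0): OLD=1985374897/16777216 → NEW=0, ERR=1985374897/16777216
(3,1): OLD=30374207325/134217728 → NEW=255, ERR=-3851313315/134217728
(3,2): OLD=170537590695/1073741824 → NEW=255, ERR=-103266574425/1073741824
(3,3): OLD=4561678244149/68719476736 → NEW=0, ERR=4561678244149/68719476736
(3,4): OLD=64784583192085/549755813888 → NEW=0, ERR=64784583192085/549755813888
(3,5): OLD=1070520451309851/8796093022208 → NEW=0, ERR=1070520451309851/8796093022208
(4,0): OLD=306231740863/2147483648 → NEW=255, ERR=-241376589377/2147483648
(4,1): OLD=1519437785011/34359738368 → NEW=0, ERR=1519437785011/34359738368
(4,2): OLD=123085289800233/1099511627776 → NEW=0, ERR=123085289800233/1099511627776
(4,3): OLD=3567779582271533/17592186044416 → NEW=255, ERR=-918227859054547/17592186044416
(4,4): OLD=33765373795854845/281474976710656 → NEW=0, ERR=33765373795854845/281474976710656
(4,5): OLD=810105764819288267/4503599627370496 → NEW=255, ERR=-338312140160188213/4503599627370496
(5,0): OLD=60014976893641/549755813888 → NEW=0, ERR=60014976893641/549755813888
(5,1): OLD=3492829661215577/17592186044416 → NEW=255, ERR=-993177780110503/17592186044416
(5,2): OLD=14391934993181027/140737488355328 → NEW=0, ERR=14391934993181027/140737488355328
(5,3): OLD=850806367942129777/4503599627370496 → NEW=255, ERR=-297611537037346703/4503599627370496
(5,4): OLD=929799615532045105/9007199254740992 → NEW=0, ERR=929799615532045105/9007199254740992
(5,5): OLD=17176334795416817125/144115188075855872 → NEW=0, ERR=17176334795416817125/144115188075855872
Output grid:
  Row 0: .#.#..  (4 black, running=4)
  Row 1: ..#..#  (4 black, running=8)
  Row 2: #..#.#  (3 black, running=11)
  Row 3: .##...  (4 black, running=15)
  Row 4: #..#.#  (3 black, running=18)
  Row 5: .#.#..  (4 black, running=22)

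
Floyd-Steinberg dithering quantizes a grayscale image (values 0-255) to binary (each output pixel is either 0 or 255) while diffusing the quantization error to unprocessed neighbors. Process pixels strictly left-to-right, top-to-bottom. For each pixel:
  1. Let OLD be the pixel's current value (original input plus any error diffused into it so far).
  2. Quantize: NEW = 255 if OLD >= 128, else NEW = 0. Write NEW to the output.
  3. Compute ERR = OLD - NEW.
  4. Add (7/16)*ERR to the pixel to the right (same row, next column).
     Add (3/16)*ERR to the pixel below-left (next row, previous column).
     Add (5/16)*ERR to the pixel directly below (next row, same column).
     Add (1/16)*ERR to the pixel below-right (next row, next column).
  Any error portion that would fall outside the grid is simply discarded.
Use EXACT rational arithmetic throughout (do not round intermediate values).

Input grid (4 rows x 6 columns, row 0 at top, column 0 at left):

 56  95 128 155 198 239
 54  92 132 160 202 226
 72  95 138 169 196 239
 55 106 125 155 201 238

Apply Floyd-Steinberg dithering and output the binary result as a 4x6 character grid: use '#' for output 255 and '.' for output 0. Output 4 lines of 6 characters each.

(0,0): OLD=56 → NEW=0, ERR=56
(0,1): OLD=239/2 → NEW=0, ERR=239/2
(0,2): OLD=5769/32 → NEW=255, ERR=-2391/32
(0,3): OLD=62623/512 → NEW=0, ERR=62623/512
(0,4): OLD=2060377/8192 → NEW=255, ERR=-28583/8192
(0,5): OLD=31126127/131072 → NEW=255, ERR=-2297233/131072
(1,0): OLD=3005/32 → NEW=0, ERR=3005/32
(1,1): OLD=40939/256 → NEW=255, ERR=-24341/256
(1,2): OLD=798343/8192 → NEW=0, ERR=798343/8192
(1,3): OLD=7717979/32768 → NEW=255, ERR=-637861/32768
(1,4): OLD=412617745/2097152 → NEW=255, ERR=-122156015/2097152
(1,5): OLD=6537113639/33554432 → NEW=255, ERR=-2019266521/33554432
(2,0): OLD=342089/4096 → NEW=0, ERR=342089/4096
(2,1): OLD=16510835/131072 → NEW=0, ERR=16510835/131072
(2,2): OLD=448733337/2097152 → NEW=255, ERR=-86040423/2097152
(2,3): OLD=2351104145/16777216 → NEW=255, ERR=-1927085935/16777216
(2,4): OLD=61764045235/536870912 → NEW=0, ERR=61764045235/536870912
(2,5): OLD=2292529422613/8589934592 → NEW=255, ERR=102096101653/8589934592
(3,0): OLD=219610105/2097152 → NEW=0, ERR=219610105/2097152
(3,1): OLD=3165967813/16777216 → NEW=255, ERR=-1112222267/16777216
(3,2): OLD=9329694143/134217728 → NEW=0, ERR=9329694143/134217728
(3,3): OLD=1447603335581/8589934592 → NEW=255, ERR=-742829985379/8589934592
(3,4): OLD=13343081837629/68719476736 → NEW=255, ERR=-4180384730051/68719476736
(3,5): OLD=244410716156531/1099511627776 → NEW=255, ERR=-35964748926349/1099511627776
Row 0: ..#.##
Row 1: .#.###
Row 2: ..##.#
Row 3: .#.###

Answer: ..#.##
.#.###
..##.#
.#.###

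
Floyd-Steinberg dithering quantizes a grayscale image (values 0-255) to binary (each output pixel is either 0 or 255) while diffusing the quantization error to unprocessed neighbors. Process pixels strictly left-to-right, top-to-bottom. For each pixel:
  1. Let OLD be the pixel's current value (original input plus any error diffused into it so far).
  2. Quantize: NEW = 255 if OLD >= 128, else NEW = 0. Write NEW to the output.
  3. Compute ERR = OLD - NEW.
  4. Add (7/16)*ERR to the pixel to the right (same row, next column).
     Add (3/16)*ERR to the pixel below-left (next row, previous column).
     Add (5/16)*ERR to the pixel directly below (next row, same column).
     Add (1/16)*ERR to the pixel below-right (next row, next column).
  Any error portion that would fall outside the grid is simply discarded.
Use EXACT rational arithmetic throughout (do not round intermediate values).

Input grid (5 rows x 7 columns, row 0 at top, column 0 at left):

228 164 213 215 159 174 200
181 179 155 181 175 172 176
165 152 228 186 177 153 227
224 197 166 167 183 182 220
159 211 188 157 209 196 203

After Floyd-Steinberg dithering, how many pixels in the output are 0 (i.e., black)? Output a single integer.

Answer: 9

Derivation:
(0,0): OLD=228 → NEW=255, ERR=-27
(0,1): OLD=2435/16 → NEW=255, ERR=-1645/16
(0,2): OLD=43013/256 → NEW=255, ERR=-22267/256
(0,3): OLD=724771/4096 → NEW=255, ERR=-319709/4096
(0,4): OLD=8182261/65536 → NEW=0, ERR=8182261/65536
(0,5): OLD=239728051/1048576 → NEW=255, ERR=-27658829/1048576
(0,6): OLD=3161831397/16777216 → NEW=255, ERR=-1116358683/16777216
(1,0): OLD=39241/256 → NEW=255, ERR=-26039/256
(1,1): OLD=172799/2048 → NEW=0, ERR=172799/2048
(1,2): OLD=9415659/65536 → NEW=255, ERR=-7296021/65536
(1,3): OLD=32997455/262144 → NEW=0, ERR=32997455/262144
(1,4): OLD=4349700429/16777216 → NEW=255, ERR=71510349/16777216
(1,5): OLD=21602173661/134217728 → NEW=255, ERR=-12623346979/134217728
(1,6): OLD=241399015763/2147483648 → NEW=0, ERR=241399015763/2147483648
(2,0): OLD=4883557/32768 → NEW=255, ERR=-3472283/32768
(2,1): OLD=109865383/1048576 → NEW=0, ERR=109865383/1048576
(2,2): OLD=4495023797/16777216 → NEW=255, ERR=216833717/16777216
(2,3): OLD=30176383053/134217728 → NEW=255, ERR=-4049137587/134217728
(2,4): OLD=166822856285/1073741824 → NEW=255, ERR=-106981308835/1073741824
(2,5): OLD=3482784260255/34359738368 → NEW=0, ERR=3482784260255/34359738368
(2,6): OLD=165254404008777/549755813888 → NEW=255, ERR=25066671467337/549755813888
(3,0): OLD=3532127253/16777216 → NEW=255, ERR=-746062827/16777216
(3,1): OLD=27660633969/134217728 → NEW=255, ERR=-6564886671/134217728
(3,2): OLD=160558391907/1073741824 → NEW=255, ERR=-113245773213/1073741824
(3,3): OLD=401821417285/4294967296 → NEW=0, ERR=401821417285/4294967296
(3,4): OLD=115402077454357/549755813888 → NEW=255, ERR=-24785655087083/549755813888
(3,5): OLD=863218834765583/4398046511104 → NEW=255, ERR=-258283025565937/4398046511104
(3,6): OLD=15121605784130641/70368744177664 → NEW=255, ERR=-2822423981173679/70368744177664
(4,0): OLD=291912726939/2147483648 → NEW=255, ERR=-255695603301/2147483648
(4,1): OLD=4159873957727/34359738368 → NEW=0, ERR=4159873957727/34359738368
(4,2): OLD=122316990028017/549755813888 → NEW=255, ERR=-17870742513423/549755813888
(4,3): OLD=690359156404395/4398046511104 → NEW=255, ERR=-431142703927125/4398046511104
(4,4): OLD=5167129228380305/35184372088832 → NEW=255, ERR=-3804885654271855/35184372088832
(4,5): OLD=135105504741405713/1125899906842624 → NEW=0, ERR=135105504741405713/1125899906842624
(4,6): OLD=4310747057575908551/18014398509481984 → NEW=255, ERR=-282924562341997369/18014398509481984
Output grid:
  Row 0: ####.##  (1 black, running=1)
  Row 1: #.#.##.  (3 black, running=4)
  Row 2: #.###.#  (2 black, running=6)
  Row 3: ###.###  (1 black, running=7)
  Row 4: #.###.#  (2 black, running=9)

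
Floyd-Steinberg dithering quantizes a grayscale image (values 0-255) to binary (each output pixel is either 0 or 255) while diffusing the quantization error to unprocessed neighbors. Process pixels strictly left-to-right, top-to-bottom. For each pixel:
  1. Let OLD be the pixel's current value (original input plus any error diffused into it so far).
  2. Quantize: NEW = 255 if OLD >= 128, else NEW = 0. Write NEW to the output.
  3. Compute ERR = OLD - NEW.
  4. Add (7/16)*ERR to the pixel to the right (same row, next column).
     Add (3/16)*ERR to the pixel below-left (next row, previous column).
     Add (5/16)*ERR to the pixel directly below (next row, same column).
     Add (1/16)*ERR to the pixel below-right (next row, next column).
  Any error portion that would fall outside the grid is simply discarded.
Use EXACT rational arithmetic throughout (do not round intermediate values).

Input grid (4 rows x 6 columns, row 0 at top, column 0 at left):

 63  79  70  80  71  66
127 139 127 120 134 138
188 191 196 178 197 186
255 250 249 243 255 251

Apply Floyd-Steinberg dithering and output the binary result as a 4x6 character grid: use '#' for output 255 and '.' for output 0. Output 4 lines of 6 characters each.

Answer: ...#..
##.#.#
#.####
######

Derivation:
(0,0): OLD=63 → NEW=0, ERR=63
(0,1): OLD=1705/16 → NEW=0, ERR=1705/16
(0,2): OLD=29855/256 → NEW=0, ERR=29855/256
(0,3): OLD=536665/4096 → NEW=255, ERR=-507815/4096
(0,4): OLD=1098351/65536 → NEW=0, ERR=1098351/65536
(0,5): OLD=76894473/1048576 → NEW=0, ERR=76894473/1048576
(1,0): OLD=42667/256 → NEW=255, ERR=-22613/256
(1,1): OLD=326573/2048 → NEW=255, ERR=-195667/2048
(1,2): OLD=6885169/65536 → NEW=0, ERR=6885169/65536
(1,3): OLD=36084509/262144 → NEW=255, ERR=-30762211/262144
(1,4): OLD=1575355895/16777216 → NEW=0, ERR=1575355895/16777216
(1,5): OLD=54504319889/268435456 → NEW=255, ERR=-13946721391/268435456
(2,0): OLD=4668863/32768 → NEW=255, ERR=-3686977/32768
(2,1): OLD=132220197/1048576 → NEW=0, ERR=132220197/1048576
(2,2): OLD=4295361199/16777216 → NEW=255, ERR=17171119/16777216
(2,3): OLD=22273236215/134217728 → NEW=255, ERR=-11952284425/134217728
(2,4): OLD=731464378725/4294967296 → NEW=255, ERR=-363752281755/4294967296
(2,5): OLD=9523110098451/68719476736 → NEW=255, ERR=-8000356469229/68719476736
(3,0): OLD=4084934351/16777216 → NEW=255, ERR=-193255729/16777216
(3,1): OLD=37248735395/134217728 → NEW=255, ERR=3023214755/134217728
(3,2): OLD=268820054169/1073741824 → NEW=255, ERR=-4984110951/1073741824
(3,3): OLD=13560051193419/68719476736 → NEW=255, ERR=-3963415374261/68719476736
(3,4): OLD=96705367944683/549755813888 → NEW=255, ERR=-43482364596757/549755813888
(3,5): OLD=1536868245563109/8796093022208 → NEW=255, ERR=-706135475099931/8796093022208
Row 0: ...#..
Row 1: ##.#.#
Row 2: #.####
Row 3: ######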